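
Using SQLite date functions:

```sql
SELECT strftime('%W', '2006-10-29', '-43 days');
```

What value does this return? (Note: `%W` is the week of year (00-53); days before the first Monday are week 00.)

First apply '-43 days': 2006-10-29 → 2006-09-16.
2006-09-16 is a Saturday. SQLite's %W counts Mondays since the year started; the result is 37.

37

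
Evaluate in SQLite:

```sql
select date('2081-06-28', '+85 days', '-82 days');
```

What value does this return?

2081-07-01

Applying '+85 days' to 2081-06-28: counting 85 days forward gives 2081-09-21.
Applying '-82 days' to 2081-09-21: counting 82 days back gives 2081-07-01.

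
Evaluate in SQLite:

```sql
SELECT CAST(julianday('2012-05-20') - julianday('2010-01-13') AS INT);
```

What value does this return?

858

18 days remain in January 2010 after the 13th (31 − 13).
Full months from February 2010 through April 2012 contribute their day counts.
Then 20 days into May 2012.
Total: 18 + 28 + 31 + 30 + 31 + 30 + 31 + 31 + 30 + 31 + 30 + 31 + 31 + 28 + 31 + 30 + 31 + 30 + 31 + 31 + 30 + 31 + 30 + 31 + 31 + 29 + 31 + 30 + 20 = 858.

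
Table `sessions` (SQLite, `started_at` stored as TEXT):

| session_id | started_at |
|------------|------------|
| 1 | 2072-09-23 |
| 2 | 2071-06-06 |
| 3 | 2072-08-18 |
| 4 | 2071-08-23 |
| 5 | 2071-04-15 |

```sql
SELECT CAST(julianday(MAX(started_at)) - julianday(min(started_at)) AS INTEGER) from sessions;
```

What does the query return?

527

MIN = 2071-04-15, MAX = 2072-09-23.
15 days remain in April 2071 after the 15th (30 − 15).
Full months from May 2071 through August 2072 contribute their day counts.
Then 23 days into September 2072.
Total: 15 + 31 + 30 + 31 + 31 + 30 + 31 + 30 + 31 + 31 + 29 + 31 + 30 + 31 + 30 + 31 + 31 + 23 = 527.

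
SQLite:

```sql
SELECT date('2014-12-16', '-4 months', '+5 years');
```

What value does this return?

2019-08-16

Adding -4 months to 2014-12-16 gives 2014-08-16.
Adding +5 years to 2014-08-16 gives 2019-08-16.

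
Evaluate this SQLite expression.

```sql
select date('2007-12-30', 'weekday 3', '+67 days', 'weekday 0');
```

2008-03-09

`weekday 3` advances to the next Wednesday; 2007-12-30 is a Sunday, so it moves forward to 2008-01-02.
Applying '+67 days' to 2008-01-02: counting 67 days forward gives 2008-03-09.
`weekday 0` advances to the next Sunday; 2008-03-09 is already a Sunday, so it stays at 2008-03-09.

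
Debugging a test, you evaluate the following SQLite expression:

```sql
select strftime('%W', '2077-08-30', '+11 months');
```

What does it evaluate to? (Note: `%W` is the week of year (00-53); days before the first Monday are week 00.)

First apply '+11 months': 2077-08-30 → 2078-07-30.
2078-07-30 is a Saturday. SQLite's %W counts Mondays since the year started; the result is 30.

30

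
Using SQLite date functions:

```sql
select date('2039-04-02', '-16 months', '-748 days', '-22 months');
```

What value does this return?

Adding -16 months to 2039-04-02 gives 2037-12-02.
Applying '-748 days' to 2037-12-02: counting 748 days back gives 2035-11-15.
Adding -22 months to 2035-11-15 gives 2034-01-15.

2034-01-15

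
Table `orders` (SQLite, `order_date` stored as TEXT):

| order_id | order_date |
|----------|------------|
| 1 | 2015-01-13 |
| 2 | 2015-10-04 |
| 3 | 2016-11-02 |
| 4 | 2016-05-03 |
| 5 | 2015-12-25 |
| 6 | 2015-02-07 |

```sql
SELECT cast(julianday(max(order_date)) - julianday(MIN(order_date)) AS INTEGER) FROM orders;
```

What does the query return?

MIN = 2015-01-13, MAX = 2016-11-02.
18 days remain in January 2015 after the 13th (31 − 13).
Full months from February 2015 through October 2016 contribute their day counts.
Then 2 days into November 2016.
Total: 18 + 28 + 31 + 30 + 31 + 30 + 31 + 31 + 30 + 31 + 30 + 31 + 31 + 29 + 31 + 30 + 31 + 30 + 31 + 31 + 30 + 31 + 2 = 659.

659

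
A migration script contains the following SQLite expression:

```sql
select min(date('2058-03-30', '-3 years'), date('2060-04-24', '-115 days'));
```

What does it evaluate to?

date('2058-03-30', '-3 years') → 2055-03-30.
date('2060-04-24', '-115 days') → 2059-12-31.
Earlier of the two is 2055-03-30.

2055-03-30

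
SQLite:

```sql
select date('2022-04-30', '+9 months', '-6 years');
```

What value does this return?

2017-01-30

Adding +9 months to 2022-04-30 gives 2023-01-30.
Adding -6 years to 2023-01-30 gives 2017-01-30.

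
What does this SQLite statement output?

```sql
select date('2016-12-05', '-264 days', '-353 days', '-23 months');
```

2013-04-29

Applying '-264 days' to 2016-12-05: counting 264 days back gives 2016-03-16.
Applying '-353 days' to 2016-03-16: counting 353 days back gives 2015-03-29.
Adding -23 months to 2015-03-29 gives 2013-04-29.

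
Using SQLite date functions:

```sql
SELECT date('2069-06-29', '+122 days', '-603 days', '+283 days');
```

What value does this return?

2068-12-13

Applying '+122 days' to 2069-06-29: counting 122 days forward gives 2069-10-29.
Applying '-603 days' to 2069-10-29: counting 603 days back gives 2068-03-05.
Applying '+283 days' to 2068-03-05: counting 283 days forward gives 2068-12-13.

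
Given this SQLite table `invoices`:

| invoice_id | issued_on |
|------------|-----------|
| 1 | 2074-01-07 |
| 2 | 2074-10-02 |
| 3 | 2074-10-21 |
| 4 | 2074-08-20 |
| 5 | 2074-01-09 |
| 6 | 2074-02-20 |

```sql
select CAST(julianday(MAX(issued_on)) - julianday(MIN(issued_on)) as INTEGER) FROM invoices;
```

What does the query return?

287

MIN = 2074-01-07, MAX = 2074-10-21.
24 days remain in January 2074 after the 7th (31 − 7).
Full months from February 2074 through September 2074 contribute their day counts.
Then 21 days into October 2074.
Total: 24 + 28 + 31 + 30 + 31 + 30 + 31 + 31 + 30 + 21 = 287.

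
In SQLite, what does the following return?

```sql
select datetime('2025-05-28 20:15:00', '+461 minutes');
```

461 minutes = 7h 41m; +461 minutes from 2025-05-28 20:15:00 is 2025-05-29 03:56:00 (crosses midnight).

2025-05-29 03:56:00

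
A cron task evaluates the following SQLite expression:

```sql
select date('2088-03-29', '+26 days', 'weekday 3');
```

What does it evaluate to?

2088-04-28

March 2088 has 31 days; 2 remain after the 29th, so 3 days reach 2088-04-01.
Advancing 23 more days within April lands on 2088-04-24.
`weekday 3` advances to the next Wednesday; 2088-04-24 is a Saturday, so it moves forward to 2088-04-28.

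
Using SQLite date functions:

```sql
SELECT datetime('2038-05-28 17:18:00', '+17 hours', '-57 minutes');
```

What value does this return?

2038-05-29 09:21:00

+17 hours from 2038-05-28 17:18:00 is 2038-05-29 10:18:00 (crosses midnight).
-57 minutes from 2038-05-29 10:18:00 is 2038-05-29 09:21:00.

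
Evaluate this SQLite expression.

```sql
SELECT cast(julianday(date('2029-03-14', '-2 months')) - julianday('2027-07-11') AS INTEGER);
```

553

Adding -2 months to 2029-03-14 gives 2029-01-14.
20 days remain in July 2027 after the 11th (31 − 11).
Full months from August 2027 through December 2028 contribute their day counts.
Then 14 days into January 2029.
Total: 20 + 31 + 30 + 31 + 30 + 31 + 31 + 29 + 31 + 30 + 31 + 30 + 31 + 31 + 30 + 31 + 30 + 31 + 14 = 553.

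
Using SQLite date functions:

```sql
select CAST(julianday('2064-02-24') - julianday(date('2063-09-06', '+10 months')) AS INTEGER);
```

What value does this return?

Adding +10 months to 2063-09-06 gives 2064-07-06.
5 days remain in February 2064 after the 24th (29 − 24).
March 2064: 31 days.
April 2064: 30 days.
May 2064: 31 days.
June 2064: 30 days.
Then 6 days into July 2064.
Total: 5 + 31 + 30 + 31 + 30 + 6 = 133.
The subtraction is earlier − later, so the result is −133 → -133.

-133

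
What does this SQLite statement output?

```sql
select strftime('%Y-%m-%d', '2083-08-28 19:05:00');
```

`%Y-%m-%d` extracts the ISO date: 2083-08-28.

2083-08-28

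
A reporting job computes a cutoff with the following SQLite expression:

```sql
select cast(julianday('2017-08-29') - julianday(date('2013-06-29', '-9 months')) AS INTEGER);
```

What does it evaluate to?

Adding -9 months to 2013-06-29 gives 2012-09-29.
1 day remains in September 2012 after the 29th (30 − 29).
Full months from October 2012 through July 2017 contribute their day counts.
Then 29 days into August 2017.
Total: 1 + 31 + 30 + 31 + 31 + 28 + 31 + 30 + 31 + 30 + 31 + 31 + 30 + 31 + 30 + 31 + 31 + 28 + 31 + 30 + 31 + 30 + 31 + 31 + 30 + 31 + 30 + 31 + 31 + 28 + 31 + 30 + 31 + 30 + 31 + 31 + 30 + 31 + 30 + 31 + 31 + 29 + 31 + 30 + 31 + 30 + 31 + 31 + 30 + 31 + 30 + 31 + 31 + 28 + 31 + 30 + 31 + 30 + 31 + 29 = 1795.

1795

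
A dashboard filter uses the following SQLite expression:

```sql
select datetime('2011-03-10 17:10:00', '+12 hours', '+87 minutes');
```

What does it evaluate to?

2011-03-11 06:37:00

+12 hours from 2011-03-10 17:10:00 is 2011-03-11 05:10:00 (crosses midnight).
87 minutes = 1h 27m; +87 minutes from 2011-03-11 05:10:00 is 2011-03-11 06:37:00.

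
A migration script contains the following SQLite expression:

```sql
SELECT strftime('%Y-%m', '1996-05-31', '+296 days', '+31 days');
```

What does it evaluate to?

1997-04

First apply '+296 days', '+31 days': 1996-05-31 → 1997-04-23.
`%Y-%m` extracts the year-month: 1997-04.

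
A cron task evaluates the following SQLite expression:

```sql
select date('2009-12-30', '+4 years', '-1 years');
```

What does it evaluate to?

2012-12-30

Adding +4 years to 2009-12-30 gives 2013-12-30.
Adding -1 year to 2013-12-30 gives 2012-12-30.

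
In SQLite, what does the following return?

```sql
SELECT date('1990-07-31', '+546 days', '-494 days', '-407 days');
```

Applying '+546 days' to 1990-07-31: counting 546 days forward gives 1992-01-28.
Applying '-494 days' to 1992-01-28: counting 494 days back gives 1990-09-21.
Applying '-407 days' to 1990-09-21: counting 407 days back gives 1989-08-10.

1989-08-10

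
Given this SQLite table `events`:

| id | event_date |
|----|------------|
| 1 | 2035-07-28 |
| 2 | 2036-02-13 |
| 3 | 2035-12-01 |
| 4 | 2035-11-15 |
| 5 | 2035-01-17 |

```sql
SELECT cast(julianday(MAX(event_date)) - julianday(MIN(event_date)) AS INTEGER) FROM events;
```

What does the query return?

MIN = 2035-01-17, MAX = 2036-02-13.
14 days remain in January 2035 after the 17th (31 − 17).
Full months from February 2035 through January 2036 contribute their day counts.
Then 13 days into February 2036.
Total: 14 + 28 + 31 + 30 + 31 + 30 + 31 + 31 + 30 + 31 + 30 + 31 + 31 + 13 = 392.

392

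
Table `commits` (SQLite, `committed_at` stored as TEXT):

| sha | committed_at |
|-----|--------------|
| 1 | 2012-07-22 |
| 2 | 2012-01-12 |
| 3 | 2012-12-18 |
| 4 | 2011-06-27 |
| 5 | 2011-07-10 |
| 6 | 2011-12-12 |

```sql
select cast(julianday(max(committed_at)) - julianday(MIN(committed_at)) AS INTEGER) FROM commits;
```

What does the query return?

MIN = 2011-06-27, MAX = 2012-12-18.
3 days remain in June 2011 after the 27th (30 − 27).
Full months from July 2011 through November 2012 contribute their day counts.
Then 18 days into December 2012.
Total: 3 + 31 + 31 + 30 + 31 + 30 + 31 + 31 + 29 + 31 + 30 + 31 + 30 + 31 + 31 + 30 + 31 + 30 + 18 = 540.

540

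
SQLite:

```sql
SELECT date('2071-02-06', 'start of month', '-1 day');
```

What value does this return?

2071-01-31

`start of month` rewinds 2071-02-06 to 2071-02-01.
Going back 1 day from 2071-02-01 reaches 2071-01-31 (last day of January, 31 days).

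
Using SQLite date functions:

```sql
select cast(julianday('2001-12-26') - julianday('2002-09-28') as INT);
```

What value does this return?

-276

5 days remain in December 2001 after the 26th (31 − 26).
Full months from January 2002 through August 2002 contribute their day counts.
Then 28 days into September 2002.
Total: 5 + 31 + 28 + 31 + 30 + 31 + 30 + 31 + 31 + 28 = 276.
The subtraction is earlier − later, so the result is −276 → -276.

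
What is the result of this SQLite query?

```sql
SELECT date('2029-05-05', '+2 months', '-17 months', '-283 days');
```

Adding +2 months to 2029-05-05 gives 2029-07-05.
Adding -17 months to 2029-07-05 gives 2028-02-05.
Applying '-283 days' to 2028-02-05: counting 283 days back gives 2027-04-28.

2027-04-28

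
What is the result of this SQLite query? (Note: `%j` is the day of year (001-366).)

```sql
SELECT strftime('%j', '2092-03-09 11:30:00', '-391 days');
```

First apply '-391 days': 2092-03-09 11:30:00 → 2091-02-12 11:30:00.
Day-of-year for 2091-02-12: days since 2091-01-01 inclusive = 43, zero-padded to 043.

043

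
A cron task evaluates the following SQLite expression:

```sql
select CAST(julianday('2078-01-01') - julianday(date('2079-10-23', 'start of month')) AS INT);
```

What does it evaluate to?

-638

`start of month` rewinds 2079-10-23 to 2079-10-01.
30 days remain in January 2078 after the 1st (31 − 1).
Full months from February 2078 through September 2079 contribute their day counts.
Then 1 day into October 2079.
Total: 30 + 28 + 31 + 30 + 31 + 30 + 31 + 31 + 30 + 31 + 30 + 31 + 31 + 28 + 31 + 30 + 31 + 30 + 31 + 31 + 30 + 1 = 638.
The subtraction is earlier − later, so the result is −638 → -638.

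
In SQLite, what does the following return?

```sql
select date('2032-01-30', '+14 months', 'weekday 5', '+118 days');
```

2033-07-28

Adding +14 months to 2032-01-30 gives 2033-03-30.
`weekday 5` advances to the next Friday; 2033-03-30 is a Wednesday, so it moves forward to 2033-04-01.
Applying '+118 days' to 2033-04-01: counting 118 days forward gives 2033-07-28.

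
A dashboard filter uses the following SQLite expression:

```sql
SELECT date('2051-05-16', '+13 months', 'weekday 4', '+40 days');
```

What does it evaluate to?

2052-07-30

Adding +13 months to 2051-05-16 gives 2052-06-16.
`weekday 4` advances to the next Thursday; 2052-06-16 is a Sunday, so it moves forward to 2052-06-20.
June 2052 has 30 days; 10 remain after the 20th, so 11 days reach 2052-07-01.
Advancing 29 more days within July lands on 2052-07-30.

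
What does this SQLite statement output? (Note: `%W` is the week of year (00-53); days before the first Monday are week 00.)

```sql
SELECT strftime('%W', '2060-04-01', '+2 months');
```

22

First apply '+2 months': 2060-04-01 → 2060-06-01.
2060-06-01 is a Tuesday. SQLite's %W counts Mondays since the year started; the result is 22.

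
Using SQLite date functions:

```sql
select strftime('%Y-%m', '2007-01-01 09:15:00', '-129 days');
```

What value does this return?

First apply '-129 days': 2007-01-01 09:15:00 → 2006-08-25 09:15:00.
`%Y-%m` extracts the year-month: 2006-08.

2006-08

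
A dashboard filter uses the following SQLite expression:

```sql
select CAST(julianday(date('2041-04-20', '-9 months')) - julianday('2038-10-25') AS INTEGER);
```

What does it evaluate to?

634

Adding -9 months to 2041-04-20 gives 2040-07-20.
6 days remain in October 2038 after the 25th (31 − 25).
Full months from November 2038 through June 2040 contribute their day counts.
Then 20 days into July 2040.
Total: 6 + 30 + 31 + 31 + 28 + 31 + 30 + 31 + 30 + 31 + 31 + 30 + 31 + 30 + 31 + 31 + 29 + 31 + 30 + 31 + 30 + 20 = 634.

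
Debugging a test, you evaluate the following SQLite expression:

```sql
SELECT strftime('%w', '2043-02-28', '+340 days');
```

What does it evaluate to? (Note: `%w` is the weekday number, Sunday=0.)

First apply '+340 days': 2043-02-28 → 2044-02-03.
2044-02-03 is a Wednesday; with Sunday=0 that is 3.

3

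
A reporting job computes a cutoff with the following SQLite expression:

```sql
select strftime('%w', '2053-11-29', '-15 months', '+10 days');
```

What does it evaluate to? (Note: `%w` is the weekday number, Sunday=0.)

First apply '-15 months', '+10 days': 2053-11-29 → 2052-09-08.
2052-09-08 is a Sunday; with Sunday=0 that is 0.

0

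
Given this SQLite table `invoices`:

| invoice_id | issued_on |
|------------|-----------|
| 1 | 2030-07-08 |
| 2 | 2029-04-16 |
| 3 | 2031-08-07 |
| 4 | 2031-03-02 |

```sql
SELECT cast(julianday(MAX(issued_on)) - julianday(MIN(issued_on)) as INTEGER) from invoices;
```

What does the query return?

MIN = 2029-04-16, MAX = 2031-08-07.
14 days remain in April 2029 after the 16th (30 − 16).
Full months from May 2029 through July 2031 contribute their day counts.
Then 7 days into August 2031.
Total: 14 + 31 + 30 + 31 + 31 + 30 + 31 + 30 + 31 + 31 + 28 + 31 + 30 + 31 + 30 + 31 + 31 + 30 + 31 + 30 + 31 + 31 + 28 + 31 + 30 + 31 + 30 + 31 + 7 = 843.

843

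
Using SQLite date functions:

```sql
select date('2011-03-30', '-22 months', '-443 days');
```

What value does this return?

Adding -22 months to 2011-03-30 gives 2009-05-30.
Applying '-443 days' to 2009-05-30: counting 443 days back gives 2008-03-13.

2008-03-13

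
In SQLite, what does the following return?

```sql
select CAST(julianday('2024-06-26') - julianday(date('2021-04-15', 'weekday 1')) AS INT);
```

`weekday 1` advances to the next Monday; 2021-04-15 is a Thursday, so it moves forward to 2021-04-19.
11 days remain in April 2021 after the 19th (30 − 19).
Full months from May 2021 through May 2024 contribute their day counts.
Then 26 days into June 2024.
Total: 11 + 31 + 30 + 31 + 31 + 30 + 31 + 30 + 31 + 31 + 28 + 31 + 30 + 31 + 30 + 31 + 31 + 30 + 31 + 30 + 31 + 31 + 28 + 31 + 30 + 31 + 30 + 31 + 31 + 30 + 31 + 30 + 31 + 31 + 29 + 31 + 30 + 31 + 26 = 1164.

1164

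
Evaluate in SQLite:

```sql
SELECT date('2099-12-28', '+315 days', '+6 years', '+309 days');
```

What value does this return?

Applying '+315 days' to 2099-12-28: counting 315 days forward gives 2100-11-08.
Adding +6 years to 2100-11-08 gives 2106-11-08.
Applying '+309 days' to 2106-11-08: counting 309 days forward gives 2107-09-13.

2107-09-13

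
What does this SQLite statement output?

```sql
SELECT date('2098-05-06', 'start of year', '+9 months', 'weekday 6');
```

2098-10-04

`start of year` rewinds 2098-05-06 to 2098-01-01.
Adding +9 months to 2098-01-01 gives 2098-10-01.
`weekday 6` advances to the next Saturday; 2098-10-01 is a Wednesday, so it moves forward to 2098-10-04.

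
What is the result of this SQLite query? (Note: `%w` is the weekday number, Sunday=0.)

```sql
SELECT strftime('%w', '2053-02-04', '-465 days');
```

6

First apply '-465 days': 2053-02-04 → 2051-10-28.
2051-10-28 is a Saturday; with Sunday=0 that is 6.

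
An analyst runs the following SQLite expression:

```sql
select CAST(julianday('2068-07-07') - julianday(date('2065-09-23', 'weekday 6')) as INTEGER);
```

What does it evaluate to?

1015

`weekday 6` advances to the next Saturday; 2065-09-23 is a Wednesday, so it moves forward to 2065-09-26.
4 days remain in September 2065 after the 26th (30 − 26).
Full months from October 2065 through June 2068 contribute their day counts.
Then 7 days into July 2068.
Total: 4 + 31 + 30 + 31 + 31 + 28 + 31 + 30 + 31 + 30 + 31 + 31 + 30 + 31 + 30 + 31 + 31 + 28 + 31 + 30 + 31 + 30 + 31 + 31 + 30 + 31 + 30 + 31 + 31 + 29 + 31 + 30 + 31 + 30 + 7 = 1015.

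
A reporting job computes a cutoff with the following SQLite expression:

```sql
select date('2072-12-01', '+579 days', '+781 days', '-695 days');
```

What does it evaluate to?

Applying '+579 days' to 2072-12-01: counting 579 days forward gives 2074-07-03.
Applying '+781 days' to 2074-07-03: counting 781 days forward gives 2076-08-22.
Applying '-695 days' to 2076-08-22: counting 695 days back gives 2074-09-27.

2074-09-27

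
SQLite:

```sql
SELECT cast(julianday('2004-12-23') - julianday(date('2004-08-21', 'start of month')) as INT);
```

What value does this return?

144

`start of month` rewinds 2004-08-21 to 2004-08-01.
30 days remain in August 2004 after the 1st (31 − 1).
September 2004: 30 days.
October 2004: 31 days.
November 2004: 30 days.
Then 23 days into December 2004.
Total: 30 + 30 + 31 + 30 + 23 = 144.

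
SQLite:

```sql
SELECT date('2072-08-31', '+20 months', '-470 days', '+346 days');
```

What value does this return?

Adding +20 months to 2072-08-31 targets 2074-04-31. April 2074 has only 30 days, so SQLite normalizes the 1-day overflow forward to 2074-05-01.
Applying '-470 days' to 2074-05-01: counting 470 days back gives 2073-01-16.
Applying '+346 days' to 2073-01-16: counting 346 days forward gives 2073-12-28.

2073-12-28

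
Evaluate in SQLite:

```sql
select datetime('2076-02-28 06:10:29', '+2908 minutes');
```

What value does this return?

2076-03-01 06:38:29

2908 minutes = 48h 28m; +2908 minutes from 2076-02-28 06:10:29 is 2076-03-01 06:38:29 (crosses midnight).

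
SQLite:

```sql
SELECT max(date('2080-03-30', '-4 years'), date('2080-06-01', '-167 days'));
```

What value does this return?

date('2080-03-30', '-4 years') → 2076-03-30.
date('2080-06-01', '-167 days') → 2079-12-17.
Later of the two is 2079-12-17.

2079-12-17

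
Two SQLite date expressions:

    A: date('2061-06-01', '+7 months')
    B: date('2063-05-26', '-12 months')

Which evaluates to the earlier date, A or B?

A = 2062-01-01.
B = 2062-05-26.
A is earlier.

A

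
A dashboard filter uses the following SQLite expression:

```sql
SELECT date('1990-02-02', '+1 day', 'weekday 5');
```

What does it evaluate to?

1990-02-09

Advancing 1 more day within February lands on 1990-02-03.
`weekday 5` advances to the next Friday; 1990-02-03 is a Saturday, so it moves forward to 1990-02-09.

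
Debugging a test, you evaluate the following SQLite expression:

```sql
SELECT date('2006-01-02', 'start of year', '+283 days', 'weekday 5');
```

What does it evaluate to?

2006-10-13

`start of year` rewinds 2006-01-02 to 2006-01-01.
Applying '+283 days' to 2006-01-01: counting 283 days forward gives 2006-10-11.
`weekday 5` advances to the next Friday; 2006-10-11 is a Wednesday, so it moves forward to 2006-10-13.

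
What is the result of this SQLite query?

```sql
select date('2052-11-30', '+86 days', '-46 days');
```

2053-01-09

Applying '+86 days' to 2052-11-30: counting 86 days forward gives 2053-02-24.
Applying '-46 days' to 2053-02-24: counting 46 days back gives 2053-01-09.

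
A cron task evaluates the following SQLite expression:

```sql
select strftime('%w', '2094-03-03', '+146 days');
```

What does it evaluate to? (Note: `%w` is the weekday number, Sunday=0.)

2

First apply '+146 days': 2094-03-03 → 2094-07-27.
2094-07-27 is a Tuesday; with Sunday=0 that is 2.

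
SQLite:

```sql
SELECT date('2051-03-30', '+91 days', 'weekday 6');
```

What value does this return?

Applying '+91 days' to 2051-03-30: counting 91 days forward gives 2051-06-29.
`weekday 6` advances to the next Saturday; 2051-06-29 is a Thursday, so it moves forward to 2051-07-01.

2051-07-01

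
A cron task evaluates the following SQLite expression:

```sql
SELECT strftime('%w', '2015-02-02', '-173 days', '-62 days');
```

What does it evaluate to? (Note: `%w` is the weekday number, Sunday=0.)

4

First apply '-173 days', '-62 days': 2015-02-02 → 2014-06-12.
2014-06-12 is a Thursday; with Sunday=0 that is 4.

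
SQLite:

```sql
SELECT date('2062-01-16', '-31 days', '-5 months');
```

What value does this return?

Going back 16 days from 2062-01-16 reaches 2061-12-31 (last day of December, 31 days).
Going back 15 days within December lands on 2061-12-16.
Adding -5 months to 2061-12-16 gives 2061-07-16.

2061-07-16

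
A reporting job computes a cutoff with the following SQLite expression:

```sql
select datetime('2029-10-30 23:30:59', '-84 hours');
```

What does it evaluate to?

-84 hours from 2029-10-30 23:30:59 is 2029-10-27 11:30:59 (crosses midnight).

2029-10-27 11:30:59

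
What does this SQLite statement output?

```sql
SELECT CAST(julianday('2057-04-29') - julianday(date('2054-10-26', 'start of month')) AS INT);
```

`start of month` rewinds 2054-10-26 to 2054-10-01.
30 days remain in October 2054 after the 1st (31 − 1).
Full months from November 2054 through March 2057 contribute their day counts.
Then 29 days into April 2057.
Total: 30 + 30 + 31 + 31 + 28 + 31 + 30 + 31 + 30 + 31 + 31 + 30 + 31 + 30 + 31 + 31 + 29 + 31 + 30 + 31 + 30 + 31 + 31 + 30 + 31 + 30 + 31 + 31 + 28 + 31 + 29 = 941.

941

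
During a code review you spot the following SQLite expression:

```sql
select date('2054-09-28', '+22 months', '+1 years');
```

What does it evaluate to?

Adding +22 months to 2054-09-28 gives 2056-07-28.
Adding +1 year to 2056-07-28 gives 2057-07-28.

2057-07-28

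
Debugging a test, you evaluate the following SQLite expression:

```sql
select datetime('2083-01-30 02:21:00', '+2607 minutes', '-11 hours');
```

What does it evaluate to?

2083-01-31 10:48:00

2607 minutes = 43h 27m; +2607 minutes from 2083-01-30 02:21:00 is 2083-01-31 21:48:00 (crosses midnight).
-11 hours from 2083-01-31 21:48:00 is 2083-01-31 10:48:00.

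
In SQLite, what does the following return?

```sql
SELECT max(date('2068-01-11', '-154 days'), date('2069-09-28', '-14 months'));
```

2068-07-28

date('2068-01-11', '-154 days') → 2067-08-10.
date('2069-09-28', '-14 months') → 2068-07-28.
Later of the two is 2068-07-28.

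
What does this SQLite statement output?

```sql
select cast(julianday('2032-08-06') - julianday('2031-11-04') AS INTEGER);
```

276

26 days remain in November 2031 after the 4th (30 − 4).
Full months from December 2031 through July 2032 contribute their day counts.
Then 6 days into August 2032.
Total: 26 + 31 + 31 + 29 + 31 + 30 + 31 + 30 + 31 + 6 = 276.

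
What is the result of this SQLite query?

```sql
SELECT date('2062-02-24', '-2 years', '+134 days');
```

2060-07-07

Adding -2 years to 2062-02-24 gives 2060-02-24.
Applying '+134 days' to 2060-02-24: counting 134 days forward gives 2060-07-07.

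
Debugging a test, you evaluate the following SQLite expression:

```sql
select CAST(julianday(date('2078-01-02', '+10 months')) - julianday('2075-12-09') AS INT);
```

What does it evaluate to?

Adding +10 months to 2078-01-02 gives 2078-11-02.
22 days remain in December 2075 after the 9th (31 − 9).
Full months from January 2076 through October 2078 contribute their day counts.
Then 2 days into November 2078.
Total: 22 + 31 + 29 + 31 + 30 + 31 + 30 + 31 + 31 + 30 + 31 + 30 + 31 + 31 + 28 + 31 + 30 + 31 + 30 + 31 + 31 + 30 + 31 + 30 + 31 + 31 + 28 + 31 + 30 + 31 + 30 + 31 + 31 + 30 + 31 + 2 = 1059.

1059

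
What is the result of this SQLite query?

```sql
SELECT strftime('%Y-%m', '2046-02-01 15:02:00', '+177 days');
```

2046-07

First apply '+177 days': 2046-02-01 15:02:00 → 2046-07-28 15:02:00.
`%Y-%m` extracts the year-month: 2046-07.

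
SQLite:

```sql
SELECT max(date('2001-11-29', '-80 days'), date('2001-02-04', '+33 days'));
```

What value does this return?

2001-09-10

date('2001-11-29', '-80 days') → 2001-09-10.
date('2001-02-04', '+33 days') → 2001-03-09.
Later of the two is 2001-09-10.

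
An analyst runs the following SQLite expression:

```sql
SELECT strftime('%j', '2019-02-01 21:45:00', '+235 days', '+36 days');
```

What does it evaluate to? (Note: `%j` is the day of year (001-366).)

First apply '+235 days', '+36 days': 2019-02-01 21:45:00 → 2019-10-30 21:45:00.
Day-of-year for 2019-10-30: days since 2019-01-01 inclusive = 303, zero-padded to 303.

303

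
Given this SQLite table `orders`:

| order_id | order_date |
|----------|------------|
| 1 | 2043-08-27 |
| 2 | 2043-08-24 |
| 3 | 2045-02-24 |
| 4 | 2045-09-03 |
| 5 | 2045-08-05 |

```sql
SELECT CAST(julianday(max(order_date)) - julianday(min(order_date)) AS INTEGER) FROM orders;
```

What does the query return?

741

MIN = 2043-08-24, MAX = 2045-09-03.
7 days remain in August 2043 after the 24th (31 − 24).
Full months from September 2043 through August 2045 contribute their day counts.
Then 3 days into September 2045.
Total: 7 + 30 + 31 + 30 + 31 + 31 + 29 + 31 + 30 + 31 + 30 + 31 + 31 + 30 + 31 + 30 + 31 + 31 + 28 + 31 + 30 + 31 + 30 + 31 + 31 + 3 = 741.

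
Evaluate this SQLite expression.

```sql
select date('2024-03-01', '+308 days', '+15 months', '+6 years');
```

2032-04-03

Applying '+308 days' to 2024-03-01: counting 308 days forward gives 2025-01-03.
Adding +15 months to 2025-01-03 gives 2026-04-03.
Adding +6 years to 2026-04-03 gives 2032-04-03.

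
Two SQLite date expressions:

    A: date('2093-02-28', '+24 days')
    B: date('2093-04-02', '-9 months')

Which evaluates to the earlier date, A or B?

B

A = 2093-03-24.
B = 2092-07-02.
B is earlier.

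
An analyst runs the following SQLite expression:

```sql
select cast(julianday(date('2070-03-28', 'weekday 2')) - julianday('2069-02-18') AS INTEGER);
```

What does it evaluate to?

`weekday 2` advances to the next Tuesday; 2070-03-28 is a Friday, so it moves forward to 2070-04-01.
10 days remain in February 2069 after the 18th (28 − 18).
Full months from March 2069 through March 2070 contribute their day counts.
Then 1 day into April 2070.
Total: 10 + 31 + 30 + 31 + 30 + 31 + 31 + 30 + 31 + 30 + 31 + 31 + 28 + 31 + 1 = 407.

407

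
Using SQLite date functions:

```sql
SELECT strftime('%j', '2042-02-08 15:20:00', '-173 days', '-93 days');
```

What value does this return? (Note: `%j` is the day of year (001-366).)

138

First apply '-173 days', '-93 days': 2042-02-08 15:20:00 → 2041-05-18 15:20:00.
Day-of-year for 2041-05-18: days since 2041-01-01 inclusive = 138, zero-padded to 138.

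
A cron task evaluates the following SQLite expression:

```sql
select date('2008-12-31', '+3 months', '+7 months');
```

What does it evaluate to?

Adding +3 months to 2008-12-31 gives 2009-03-31.
Adding +7 months to 2009-03-31 gives 2009-10-31.

2009-10-31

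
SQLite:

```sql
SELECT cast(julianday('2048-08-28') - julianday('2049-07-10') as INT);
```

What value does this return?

-316

3 days remain in August 2048 after the 28th (31 − 28).
Full months from September 2048 through June 2049 contribute their day counts.
Then 10 days into July 2049.
Total: 3 + 30 + 31 + 30 + 31 + 31 + 28 + 31 + 30 + 31 + 30 + 10 = 316.
The subtraction is earlier − later, so the result is −316 → -316.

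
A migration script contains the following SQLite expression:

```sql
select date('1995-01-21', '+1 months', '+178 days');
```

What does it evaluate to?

Adding +1 month to 1995-01-21 gives 1995-02-21.
Applying '+178 days' to 1995-02-21: counting 178 days forward gives 1995-08-18.

1995-08-18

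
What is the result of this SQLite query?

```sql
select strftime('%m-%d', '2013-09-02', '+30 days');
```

First apply '+30 days': 2013-09-02 → 2013-10-02.
`%m-%d` extracts the month-day: 10-02.

10-02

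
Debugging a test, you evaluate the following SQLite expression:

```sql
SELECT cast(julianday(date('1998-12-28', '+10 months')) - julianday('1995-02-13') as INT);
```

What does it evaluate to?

Adding +10 months to 1998-12-28 gives 1999-10-28.
15 days remain in February 1995 after the 13th (28 − 13).
Full months from March 1995 through September 1999 contribute their day counts.
Then 28 days into October 1999.
Total: 15 + 31 + 30 + 31 + 30 + 31 + 31 + 30 + 31 + 30 + 31 + 31 + 29 + 31 + 30 + 31 + 30 + 31 + 31 + 30 + 31 + 30 + 31 + 31 + 28 + 31 + 30 + 31 + 30 + 31 + 31 + 30 + 31 + 30 + 31 + 31 + 28 + 31 + 30 + 31 + 30 + 31 + 31 + 30 + 31 + 30 + 31 + 31 + 28 + 31 + 30 + 31 + 30 + 31 + 31 + 30 + 28 = 1718.

1718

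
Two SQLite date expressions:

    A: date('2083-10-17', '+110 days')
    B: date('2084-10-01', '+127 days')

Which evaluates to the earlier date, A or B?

A = 2084-02-04.
B = 2085-02-05.
A is earlier.

A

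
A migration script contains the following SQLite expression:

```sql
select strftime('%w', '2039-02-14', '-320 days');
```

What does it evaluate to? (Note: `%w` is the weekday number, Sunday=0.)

First apply '-320 days': 2039-02-14 → 2038-03-31.
2038-03-31 is a Wednesday; with Sunday=0 that is 3.

3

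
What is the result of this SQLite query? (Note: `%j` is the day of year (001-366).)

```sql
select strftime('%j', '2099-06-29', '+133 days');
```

313

First apply '+133 days': 2099-06-29 → 2099-11-09.
Day-of-year for 2099-11-09: days since 2099-01-01 inclusive = 313, zero-padded to 313.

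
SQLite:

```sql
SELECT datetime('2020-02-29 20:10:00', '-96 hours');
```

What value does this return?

2020-02-25 20:10:00

-96 hours from 2020-02-29 20:10:00 is 2020-02-25 20:10:00 (crosses midnight).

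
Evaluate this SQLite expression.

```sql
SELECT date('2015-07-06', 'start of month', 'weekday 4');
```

`start of month` rewinds 2015-07-06 to 2015-07-01.
`weekday 4` advances to the next Thursday; 2015-07-01 is a Wednesday, so it moves forward to 2015-07-02.

2015-07-02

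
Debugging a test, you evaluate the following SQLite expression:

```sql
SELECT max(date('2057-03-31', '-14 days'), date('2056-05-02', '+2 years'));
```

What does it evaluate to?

date('2057-03-31', '-14 days') → 2057-03-17.
date('2056-05-02', '+2 years') → 2058-05-02.
Later of the two is 2058-05-02.

2058-05-02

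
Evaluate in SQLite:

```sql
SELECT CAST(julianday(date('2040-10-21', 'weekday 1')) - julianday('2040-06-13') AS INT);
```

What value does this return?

`weekday 1` advances to the next Monday; 2040-10-21 is a Sunday, so it moves forward to 2040-10-22.
17 days remain in June 2040 after the 13th (30 − 13).
July 2040: 31 days.
August 2040: 31 days.
September 2040: 30 days.
Then 22 days into October 2040.
Total: 17 + 31 + 31 + 30 + 22 = 131.

131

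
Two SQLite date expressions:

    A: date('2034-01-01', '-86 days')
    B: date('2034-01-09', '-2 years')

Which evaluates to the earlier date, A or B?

B

A = 2033-10-07.
B = 2032-01-09.
B is earlier.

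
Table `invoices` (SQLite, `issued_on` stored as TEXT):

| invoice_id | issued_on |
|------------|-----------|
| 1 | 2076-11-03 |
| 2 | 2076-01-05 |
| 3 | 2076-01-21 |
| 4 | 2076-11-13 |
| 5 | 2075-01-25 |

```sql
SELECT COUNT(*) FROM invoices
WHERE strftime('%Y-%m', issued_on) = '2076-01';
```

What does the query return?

2

Rows with year-month 2076-01: 2076-01-05, 2076-01-21 → 2.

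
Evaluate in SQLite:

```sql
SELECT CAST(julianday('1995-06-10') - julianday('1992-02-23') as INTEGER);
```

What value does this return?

6 days remain in February 1992 after the 23rd (29 − 23).
Full months from March 1992 through May 1995 contribute their day counts.
Then 10 days into June 1995.
Total: 6 + 31 + 30 + 31 + 30 + 31 + 31 + 30 + 31 + 30 + 31 + 31 + 28 + 31 + 30 + 31 + 30 + 31 + 31 + 30 + 31 + 30 + 31 + 31 + 28 + 31 + 30 + 31 + 30 + 31 + 31 + 30 + 31 + 30 + 31 + 31 + 28 + 31 + 30 + 31 + 10 = 1203.

1203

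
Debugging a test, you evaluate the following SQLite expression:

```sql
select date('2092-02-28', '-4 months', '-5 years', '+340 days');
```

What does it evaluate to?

Adding -4 months to 2092-02-28 gives 2091-10-28.
Adding -5 years to 2091-10-28 gives 2086-10-28.
Applying '+340 days' to 2086-10-28: counting 340 days forward gives 2087-10-03.

2087-10-03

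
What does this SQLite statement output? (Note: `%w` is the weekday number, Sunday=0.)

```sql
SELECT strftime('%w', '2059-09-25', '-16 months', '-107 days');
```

4

First apply '-16 months', '-107 days': 2059-09-25 → 2058-02-07.
2058-02-07 is a Thursday; with Sunday=0 that is 4.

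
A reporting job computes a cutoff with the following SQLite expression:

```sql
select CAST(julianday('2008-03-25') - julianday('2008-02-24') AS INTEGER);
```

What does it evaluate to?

30

5 days remain in February 2008 after the 24th (29 − 24).
Then 25 days into March 2008.
Total: 5 + 25 = 30.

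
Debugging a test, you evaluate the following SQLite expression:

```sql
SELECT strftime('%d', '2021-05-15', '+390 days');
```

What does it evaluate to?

First apply '+390 days': 2021-05-15 → 2022-06-09.
`%d` extracts the 2-digit day of month: 09.

09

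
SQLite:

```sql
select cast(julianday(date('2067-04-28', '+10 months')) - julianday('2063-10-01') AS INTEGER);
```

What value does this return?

1611

Adding +10 months to 2067-04-28 gives 2068-02-28.
30 days remain in October 2063 after the 1st (31 − 1).
Full months from November 2063 through January 2068 contribute their day counts.
Then 28 days into February 2068.
Total: 30 + 30 + 31 + 31 + 29 + 31 + 30 + 31 + 30 + 31 + 31 + 30 + 31 + 30 + 31 + 31 + 28 + 31 + 30 + 31 + 30 + 31 + 31 + 30 + 31 + 30 + 31 + 31 + 28 + 31 + 30 + 31 + 30 + 31 + 31 + 30 + 31 + 30 + 31 + 31 + 28 + 31 + 30 + 31 + 30 + 31 + 31 + 30 + 31 + 30 + 31 + 31 + 28 = 1611.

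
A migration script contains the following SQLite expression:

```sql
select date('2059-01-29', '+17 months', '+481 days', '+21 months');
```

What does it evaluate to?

Adding +17 months to 2059-01-29 gives 2060-06-29.
Applying '+481 days' to 2060-06-29: counting 481 days forward gives 2061-10-23.
Adding +21 months to 2061-10-23 gives 2063-07-23.

2063-07-23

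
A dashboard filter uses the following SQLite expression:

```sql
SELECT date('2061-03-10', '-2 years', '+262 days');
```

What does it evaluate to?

2059-11-27

Adding -2 years to 2061-03-10 gives 2059-03-10.
Applying '+262 days' to 2059-03-10: counting 262 days forward gives 2059-11-27.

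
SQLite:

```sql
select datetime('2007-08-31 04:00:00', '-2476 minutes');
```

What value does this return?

2007-08-29 10:44:00

2476 minutes = 41h 16m; -2476 minutes from 2007-08-31 04:00:00 is 2007-08-29 10:44:00 (crosses midnight).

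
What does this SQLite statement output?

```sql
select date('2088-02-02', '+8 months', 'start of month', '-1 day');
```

Adding +8 months to 2088-02-02 gives 2088-10-02.
`start of month` rewinds 2088-10-02 to 2088-10-01.
Going back 1 day from 2088-10-01 reaches 2088-09-30 (last day of September, 30 days).

2088-09-30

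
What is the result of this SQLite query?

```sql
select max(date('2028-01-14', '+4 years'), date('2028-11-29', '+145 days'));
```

2032-01-14

date('2028-01-14', '+4 years') → 2032-01-14.
date('2028-11-29', '+145 days') → 2029-04-23.
Later of the two is 2032-01-14.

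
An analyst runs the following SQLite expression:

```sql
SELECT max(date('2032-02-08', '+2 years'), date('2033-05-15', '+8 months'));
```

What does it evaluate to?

2034-02-08

date('2032-02-08', '+2 years') → 2034-02-08.
date('2033-05-15', '+8 months') → 2034-01-15.
Later of the two is 2034-02-08.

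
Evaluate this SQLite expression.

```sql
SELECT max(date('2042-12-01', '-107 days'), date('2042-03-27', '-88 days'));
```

2042-08-16

date('2042-12-01', '-107 days') → 2042-08-16.
date('2042-03-27', '-88 days') → 2041-12-29.
Later of the two is 2042-08-16.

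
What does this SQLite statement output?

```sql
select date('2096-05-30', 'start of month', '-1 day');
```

2096-04-30

`start of month` rewinds 2096-05-30 to 2096-05-01.
Going back 1 day from 2096-05-01 reaches 2096-04-30 (last day of April, 30 days).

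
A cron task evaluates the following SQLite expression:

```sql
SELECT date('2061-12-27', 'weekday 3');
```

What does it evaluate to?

2061-12-28

`weekday 3` advances to the next Wednesday; 2061-12-27 is a Tuesday, so it moves forward to 2061-12-28.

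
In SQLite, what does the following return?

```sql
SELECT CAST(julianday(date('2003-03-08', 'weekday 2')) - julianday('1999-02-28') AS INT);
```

1472

`weekday 2` advances to the next Tuesday; 2003-03-08 is a Saturday, so it moves forward to 2003-03-11.
0 days remain in February 1999 after the 28th (28 − 28).
Full months from March 1999 through February 2003 contribute their day counts.
Then 11 days into March 2003.
Total: 0 + 31 + 30 + 31 + 30 + 31 + 31 + 30 + 31 + 30 + 31 + 31 + 29 + 31 + 30 + 31 + 30 + 31 + 31 + 30 + 31 + 30 + 31 + 31 + 28 + 31 + 30 + 31 + 30 + 31 + 31 + 30 + 31 + 30 + 31 + 31 + 28 + 31 + 30 + 31 + 30 + 31 + 31 + 30 + 31 + 30 + 31 + 31 + 28 + 11 = 1472.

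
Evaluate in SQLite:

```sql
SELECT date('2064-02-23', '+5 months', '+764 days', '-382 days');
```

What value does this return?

Adding +5 months to 2064-02-23 gives 2064-07-23.
Applying '+764 days' to 2064-07-23: counting 764 days forward gives 2066-08-26.
Applying '-382 days' to 2066-08-26: counting 382 days back gives 2065-08-09.

2065-08-09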